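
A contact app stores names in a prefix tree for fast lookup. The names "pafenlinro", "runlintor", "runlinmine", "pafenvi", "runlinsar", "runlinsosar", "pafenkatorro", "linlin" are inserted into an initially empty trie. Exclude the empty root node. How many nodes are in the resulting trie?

45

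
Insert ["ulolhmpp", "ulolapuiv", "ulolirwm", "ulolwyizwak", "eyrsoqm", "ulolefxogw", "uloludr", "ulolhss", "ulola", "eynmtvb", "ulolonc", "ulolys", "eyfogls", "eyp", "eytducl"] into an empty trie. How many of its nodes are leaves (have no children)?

A leaf is a node with no children — equivalently, the end of a word that is not a proper prefix of any other stored word.
Those words: "eyfogls", "eynmtvb", "eyp", "eyrsoqm", "eytducl", "ulolapuiv", "ulolefxogw", "ulolhmpp", "ulolhss", "ulolirwm", "ulolonc", "uloludr", "ulolwyizwak", "ulolys"
Leaf count: 14

14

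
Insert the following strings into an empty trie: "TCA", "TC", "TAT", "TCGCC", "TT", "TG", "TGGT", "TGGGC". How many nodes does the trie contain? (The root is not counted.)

Insert word by word; a character creates a node only if that edge doesn't already exist:
  "TCA" → 3 new (T, C, A)
  "TC" → prefix "TC" already present; 0 new (none)
  "TAT" → prefix "T" already present; 2 new (A, T)
  "TCGCC" → prefix "TC" already present; 3 new (G, C, C)
  "TT" → prefix "T" already present; 1 new (T)
  "TG" → prefix "T" already present; 1 new (G)
  "TGGT" → prefix "TG" already present; 2 new (G, T)
  "TGGGC" → prefix "TGG" already present; 2 new (G, C)
Total nodes = 3 + 0 + 2 + 3 + 1 + 1 + 2 + 2 = 14

14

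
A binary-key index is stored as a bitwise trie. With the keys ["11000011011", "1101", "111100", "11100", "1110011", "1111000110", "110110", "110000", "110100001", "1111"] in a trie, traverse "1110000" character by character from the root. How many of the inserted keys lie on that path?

Check each prefix of "1110000" against the stored set — each match is an end-marker on the path.
Prefixes of the query that are stored words: "11100"
Count: 1

1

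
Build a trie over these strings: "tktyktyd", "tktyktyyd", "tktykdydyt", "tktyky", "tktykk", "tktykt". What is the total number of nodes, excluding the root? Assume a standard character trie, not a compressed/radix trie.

17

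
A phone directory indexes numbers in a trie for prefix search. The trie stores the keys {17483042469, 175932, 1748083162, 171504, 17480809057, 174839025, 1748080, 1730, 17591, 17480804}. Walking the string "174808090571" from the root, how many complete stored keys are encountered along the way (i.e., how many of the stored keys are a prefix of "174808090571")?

Traverse "174808090571" character by character; count nodes along the way that are marked as word ends.
Prefixes of the query that are stored words: "1748080", "17480809057"
Count: 2

2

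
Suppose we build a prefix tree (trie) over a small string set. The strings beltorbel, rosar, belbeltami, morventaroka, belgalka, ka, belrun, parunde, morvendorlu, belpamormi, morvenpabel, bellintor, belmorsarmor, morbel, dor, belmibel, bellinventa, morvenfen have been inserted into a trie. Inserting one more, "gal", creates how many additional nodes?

3

No existing word starts with "g", so every character of "gal" needs a new node.
3 − 0 = 3 new nodes.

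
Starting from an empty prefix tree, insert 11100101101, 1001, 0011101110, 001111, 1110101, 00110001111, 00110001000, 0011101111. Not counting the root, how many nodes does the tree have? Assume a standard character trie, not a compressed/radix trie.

Count nodes per top-level branch (shared prefixes stored once):
  '0'-branch (00110001000, 00110001111, 0011101110, 0011101111, 001111): 22 nodes
  '1'-branch (1001, 11100101101, 1110101): 17 nodes
Sum: 39

39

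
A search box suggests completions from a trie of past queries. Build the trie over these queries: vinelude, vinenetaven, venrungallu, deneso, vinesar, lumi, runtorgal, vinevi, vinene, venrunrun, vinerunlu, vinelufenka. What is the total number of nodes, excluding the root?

62

For each word, the new-node count is its length minus the longest prefix already in the trie:
  "vinelude" → 8 new (v, i, n, e, l, u, d, e)
  "vinenetaven" → prefix "vine" already present; 7 new (n, e, t, a, v, e, n)
  "venrungallu" → prefix "v" already present; 10 new (e, n, r, u, n, g, a, l, l, u)
  "deneso" → 6 new (d, e, n, e, s, o)
  "vinesar" → prefix "vine" already present; 3 new (s, a, r)
  "lumi" → 4 new (l, u, m, i)
  "runtorgal" → 9 new (r, u, n, t, o, r, g, a, l)
  "vinevi" → prefix "vine" already present; 2 new (v, i)
  "vinene" → prefix "vinene" already present; 0 new (none)
  "venrunrun" → prefix "venrun" already present; 3 new (r, u, n)
  "vinerunlu" → prefix "vine" already present; 5 new (r, u, n, l, u)
  "vinelufenka" → prefix "vinelu" already present; 5 new (f, e, n, k, a)
Total nodes = 8 + 7 + 10 + 6 + 3 + 4 + 9 + 2 + 0 + 3 + 5 + 5 = 62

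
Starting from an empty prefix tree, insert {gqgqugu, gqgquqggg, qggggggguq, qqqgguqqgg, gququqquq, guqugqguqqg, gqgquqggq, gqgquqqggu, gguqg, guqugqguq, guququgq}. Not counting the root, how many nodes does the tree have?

60

Trace insertions, counting only characters that open a new branch:
  "gqgqugu" → 7 new (g, q, g, q, u, g, u)
  "gqgquqggg" → prefix "gqgqu" already present; 4 new (q, g, g, g)
  "qggggggguq" → 10 new (q, g, g, g, g, g, g, g, u, q)
  "qqqgguqqgg" → prefix "q" already present; 9 new (q, q, g, g, u, q, q, g, g)
  "gququqquq" → prefix "gq" already present; 7 new (u, q, u, q, q, u, q)
  "guqugqguqqg" → prefix "g" already present; 10 new (u, q, u, g, q, g, u, q, q, g)
  "gqgquqggq" → prefix "gqgquqgg" already present; 1 new (q)
  "gqgquqqggu" → prefix "gqgquq" already present; 4 new (q, g, g, u)
  "gguqg" → prefix "g" already present; 4 new (g, u, q, g)
  "guqugqguq" → prefix "guqugqguq" already present; 0 new (none)
  "guququgq" → prefix "guqu" already present; 4 new (q, u, g, q)
Total nodes = 7 + 4 + 10 + 9 + 7 + 10 + 1 + 4 + 4 + 0 + 4 = 60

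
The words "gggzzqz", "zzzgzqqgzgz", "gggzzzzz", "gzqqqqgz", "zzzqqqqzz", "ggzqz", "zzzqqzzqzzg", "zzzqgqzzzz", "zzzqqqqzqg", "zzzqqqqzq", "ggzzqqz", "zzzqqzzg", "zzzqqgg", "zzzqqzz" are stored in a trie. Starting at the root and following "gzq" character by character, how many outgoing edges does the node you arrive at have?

1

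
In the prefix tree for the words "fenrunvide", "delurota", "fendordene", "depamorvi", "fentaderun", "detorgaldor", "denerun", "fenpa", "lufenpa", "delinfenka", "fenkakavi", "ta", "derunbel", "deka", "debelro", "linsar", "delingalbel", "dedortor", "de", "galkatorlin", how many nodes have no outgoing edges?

Leaves are exactly the stored words that no other stored word extends.
Those words: "debelro", "dedortor", "deka", "delinfenka", "delingalbel", "delurota", "denerun", "depamorvi", "derunbel", "detorgaldor", "fendordene", "fenkakavi", "fenpa", "fenrunvide", "fentaderun", "galkatorlin", "linsar", "lufenpa", "ta"
Leaf count: 19

19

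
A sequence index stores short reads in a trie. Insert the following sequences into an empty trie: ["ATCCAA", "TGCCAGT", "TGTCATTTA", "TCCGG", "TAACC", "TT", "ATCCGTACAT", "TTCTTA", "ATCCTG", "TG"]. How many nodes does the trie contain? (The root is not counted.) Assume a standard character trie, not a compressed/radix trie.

Count nodes per top-level branch (shared prefixes stored once):
  'A'-branch (ATCCAA, ATCCGTACAT, ATCCTG): 14 nodes
  'T'-branch (TAACC, TCCGG, TG, TGCCAGT, TGTCATTTA, TT, TTCTTA): 27 nodes
Sum: 41

41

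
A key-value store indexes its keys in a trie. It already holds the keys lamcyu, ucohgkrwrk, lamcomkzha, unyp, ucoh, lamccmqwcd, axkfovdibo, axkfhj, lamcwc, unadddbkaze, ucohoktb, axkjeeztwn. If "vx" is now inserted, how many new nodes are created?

"vx" shares no prefix with any stored word, so all 2 characters open new nodes.
2 − 0 = 2 new nodes.

2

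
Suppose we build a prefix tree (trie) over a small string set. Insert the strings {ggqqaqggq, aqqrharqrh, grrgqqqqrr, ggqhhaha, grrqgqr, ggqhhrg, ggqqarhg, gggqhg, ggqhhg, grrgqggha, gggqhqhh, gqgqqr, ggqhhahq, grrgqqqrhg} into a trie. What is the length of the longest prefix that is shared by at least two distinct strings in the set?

7

Look for the deepest trie node that still has at least two words in its subtree.
"ggqhhaha" and "ggqhhahq" agree on "ggqhhah" (7 characters) before diverging; nothing deeper is shared.
Longest shared-prefix length: 7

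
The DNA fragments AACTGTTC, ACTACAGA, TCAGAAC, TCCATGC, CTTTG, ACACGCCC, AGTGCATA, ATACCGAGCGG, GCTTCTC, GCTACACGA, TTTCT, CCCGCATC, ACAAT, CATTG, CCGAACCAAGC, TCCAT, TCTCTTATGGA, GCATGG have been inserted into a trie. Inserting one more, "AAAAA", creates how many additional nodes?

"AA" is already a path in the trie; the remaining "AAA" must be added.
New nodes needed: |"AAAAA"| − 2 = 5 − 2 = 3.

3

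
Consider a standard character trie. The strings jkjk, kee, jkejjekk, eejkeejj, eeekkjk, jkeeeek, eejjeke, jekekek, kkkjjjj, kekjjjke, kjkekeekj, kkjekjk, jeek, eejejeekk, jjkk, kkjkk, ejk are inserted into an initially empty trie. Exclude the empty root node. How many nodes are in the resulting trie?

For each word, the new-node count is its length minus the longest prefix already in the trie:
  "jkjk" → 4 new (j, k, j, k)
  "kee" → 3 new (k, e, e)
  "jkejjekk" → prefix "jk" already present; 6 new (e, j, j, e, k, k)
  "eejkeejj" → 8 new (e, e, j, k, e, e, j, j)
  "eeekkjk" → prefix "ee" already present; 5 new (e, k, k, j, k)
  "jkeeeek" → prefix "jke" already present; 4 new (e, e, e, k)
  "eejjeke" → prefix "eej" already present; 4 new (j, e, k, e)
  "jekekek" → prefix "j" already present; 6 new (e, k, e, k, e, k)
  "kkkjjjj" → prefix "k" already present; 6 new (k, k, j, j, j, j)
  "kekjjjke" → prefix "ke" already present; 6 new (k, j, j, j, k, e)
  "kjkekeekj" → prefix "k" already present; 8 new (j, k, e, k, e, e, k, j)
  "kkjekjk" → prefix "kk" already present; 5 new (j, e, k, j, k)
  "jeek" → prefix "je" already present; 2 new (e, k)
  "eejejeekk" → prefix "eej" already present; 6 new (e, j, e, e, k, k)
  "jjkk" → prefix "j" already present; 3 new (j, k, k)
  "kkjkk" → prefix "kkj" already present; 2 new (k, k)
  "ejk" → prefix "e" already present; 2 new (j, k)
Total nodes = 4 + 3 + 6 + 8 + 5 + 4 + 4 + 6 + 6 + 6 + 8 + 5 + 2 + 6 + 3 + 2 + 2 = 80

80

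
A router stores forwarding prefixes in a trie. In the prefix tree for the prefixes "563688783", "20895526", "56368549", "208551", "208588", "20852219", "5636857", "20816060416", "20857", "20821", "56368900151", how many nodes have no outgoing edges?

A leaf is a node with no children — equivalently, the end of a word that is not a proper prefix of any other stored word.
Those words: "20816060416", "20821", "20852219", "208551", "20857", "208588", "20895526", "56368549", "5636857", "563688783", "56368900151"
Leaf count: 11

11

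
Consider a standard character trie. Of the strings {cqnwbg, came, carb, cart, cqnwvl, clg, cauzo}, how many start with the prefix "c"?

7

Walk to "c"; the words in its subtree are exactly those with that prefix.
Words under "c": came, carb, cart, cauzo, clg, cqnwbg, cqnwvl
Count: 7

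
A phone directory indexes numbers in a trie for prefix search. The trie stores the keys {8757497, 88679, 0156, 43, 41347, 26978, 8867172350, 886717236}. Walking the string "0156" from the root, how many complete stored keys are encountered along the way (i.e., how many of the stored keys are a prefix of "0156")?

Check each prefix of "0156" against the stored set — each match is an end-marker on the path.
Prefixes of the query that are stored words: "0156"
Count: 1

1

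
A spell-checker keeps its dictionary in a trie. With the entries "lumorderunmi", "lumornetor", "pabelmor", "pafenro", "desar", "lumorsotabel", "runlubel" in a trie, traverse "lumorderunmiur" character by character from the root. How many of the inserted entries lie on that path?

1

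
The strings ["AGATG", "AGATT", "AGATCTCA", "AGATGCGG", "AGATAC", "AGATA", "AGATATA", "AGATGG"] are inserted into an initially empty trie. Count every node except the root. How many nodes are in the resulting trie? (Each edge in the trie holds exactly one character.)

18

Count nodes per top-level branch (shared prefixes stored once):
  'A'-branch (AGATA, AGATAC, AGATATA, AGATCTCA, AGATG, AGATGCGG, AGATGG, AGATT): 18 nodes
Sum: 18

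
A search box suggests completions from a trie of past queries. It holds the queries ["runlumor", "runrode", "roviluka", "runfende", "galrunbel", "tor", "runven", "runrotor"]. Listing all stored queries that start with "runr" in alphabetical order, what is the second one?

runrotor

Words with prefix "runr", in lexicographic order: "runrode", "runrotor"
The 2nd is runrotor.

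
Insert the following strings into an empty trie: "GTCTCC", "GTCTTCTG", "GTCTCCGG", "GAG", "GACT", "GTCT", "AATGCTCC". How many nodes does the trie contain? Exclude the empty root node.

24

Insert word by word; a character creates a node only if that edge doesn't already exist:
  "GTCTCC" → 6 new (G, T, C, T, C, C)
  "GTCTTCTG" → prefix "GTCT" already present; 4 new (T, C, T, G)
  "GTCTCCGG" → prefix "GTCTCC" already present; 2 new (G, G)
  "GAG" → prefix "G" already present; 2 new (A, G)
  "GACT" → prefix "GA" already present; 2 new (C, T)
  "GTCT" → prefix "GTCT" already present; 0 new (none)
  "AATGCTCC" → 8 new (A, A, T, G, C, T, C, C)
Total nodes = 6 + 4 + 2 + 2 + 2 + 0 + 8 = 24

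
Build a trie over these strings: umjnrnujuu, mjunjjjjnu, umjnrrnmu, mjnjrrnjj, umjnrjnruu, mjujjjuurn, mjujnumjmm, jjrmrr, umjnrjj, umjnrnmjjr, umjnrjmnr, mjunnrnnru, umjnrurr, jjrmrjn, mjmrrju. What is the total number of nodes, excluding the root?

For each word, the new-node count is its length minus the longest prefix already in the trie:
  "umjnrnujuu" → 10 new (u, m, j, n, r, n, u, j, u, u)
  "mjunjjjjnu" → 10 new (m, j, u, n, j, j, j, j, n, u)
  "umjnrrnmu" → prefix "umjnr" already present; 4 new (r, n, m, u)
  "mjnjrrnjj" → prefix "mj" already present; 7 new (n, j, r, r, n, j, j)
  "umjnrjnruu" → prefix "umjnr" already present; 5 new (j, n, r, u, u)
  "mjujjjuurn" → prefix "mju" already present; 7 new (j, j, j, u, u, r, n)
  "mjujnumjmm" → prefix "mjuj" already present; 6 new (n, u, m, j, m, m)
  "jjrmrr" → 6 new (j, j, r, m, r, r)
  "umjnrjj" → prefix "umjnrj" already present; 1 new (j)
  "umjnrnmjjr" → prefix "umjnrn" already present; 4 new (m, j, j, r)
  "umjnrjmnr" → prefix "umjnrj" already present; 3 new (m, n, r)
  "mjunnrnnru" → prefix "mjun" already present; 6 new (n, r, n, n, r, u)
  "umjnrurr" → prefix "umjnr" already present; 3 new (u, r, r)
  "jjrmrjn" → prefix "jjrmr" already present; 2 new (j, n)
  "mjmrrju" → prefix "mj" already present; 5 new (m, r, r, j, u)
Total nodes = 10 + 10 + 4 + 7 + 5 + 7 + 6 + 6 + 1 + 4 + 3 + 6 + 3 + 2 + 5 = 79

79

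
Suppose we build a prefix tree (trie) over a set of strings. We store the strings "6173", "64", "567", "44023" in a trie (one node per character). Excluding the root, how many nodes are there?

Insert word by word; a character creates a node only if that edge doesn't already exist:
  "6173" → 4 new (6, 1, 7, 3)
  "64" → prefix "6" already present; 1 new (4)
  "567" → 3 new (5, 6, 7)
  "44023" → 5 new (4, 4, 0, 2, 3)
Total nodes = 4 + 1 + 3 + 5 = 13

13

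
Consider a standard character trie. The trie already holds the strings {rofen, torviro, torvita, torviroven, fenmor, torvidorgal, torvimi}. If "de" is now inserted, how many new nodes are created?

No existing word starts with "d", so every character of "de" needs a new node.
2 − 0 = 2 new nodes.

2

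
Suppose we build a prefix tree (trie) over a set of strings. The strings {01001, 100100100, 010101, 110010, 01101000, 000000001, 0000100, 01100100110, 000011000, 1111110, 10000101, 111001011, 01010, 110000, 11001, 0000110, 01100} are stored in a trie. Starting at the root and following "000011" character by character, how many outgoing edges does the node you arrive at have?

1

Walk "000011" from the root, arriving at one node.
Distinct next characters after "000011": 0.
That node has 1 child edge.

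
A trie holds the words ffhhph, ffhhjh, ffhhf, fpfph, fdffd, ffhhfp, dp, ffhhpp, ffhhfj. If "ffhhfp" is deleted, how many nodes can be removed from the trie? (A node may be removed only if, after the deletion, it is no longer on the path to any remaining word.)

A node on "ffhhfp"'s path can go only if nothing else ends at it or branches off below it.
The suffix "p" (1 node) is used only by "ffhhfp"; the node for "ffhhf" still has the child "j", so pruning stops there.
Nodes removed: 1

1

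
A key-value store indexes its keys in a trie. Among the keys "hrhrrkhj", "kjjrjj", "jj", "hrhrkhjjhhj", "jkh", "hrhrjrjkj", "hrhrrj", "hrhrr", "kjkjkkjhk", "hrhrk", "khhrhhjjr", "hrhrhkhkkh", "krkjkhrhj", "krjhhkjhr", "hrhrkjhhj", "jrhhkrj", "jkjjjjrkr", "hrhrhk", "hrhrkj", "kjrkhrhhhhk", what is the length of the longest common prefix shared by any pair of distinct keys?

Look for the deepest trie node that still has at least two words in its subtree.
e.g. "hrhrhk" and "hrhrhkhkkh" share the prefix "hrhrhk" of length 6; no pair shares a longer one.
Longest shared-prefix length: 6

6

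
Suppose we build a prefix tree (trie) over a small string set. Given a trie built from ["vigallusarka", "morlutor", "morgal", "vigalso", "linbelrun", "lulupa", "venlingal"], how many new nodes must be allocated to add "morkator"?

5

The longest prefix of "morkator" already in the trie is "mor" (length 3).
Each of the 5 remaining characters creates one node.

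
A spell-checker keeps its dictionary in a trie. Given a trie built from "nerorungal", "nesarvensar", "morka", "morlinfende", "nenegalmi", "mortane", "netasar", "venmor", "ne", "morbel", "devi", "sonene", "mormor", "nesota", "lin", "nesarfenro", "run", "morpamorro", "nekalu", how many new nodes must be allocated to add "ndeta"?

The longest prefix of "ndeta" already in the trie is "n" (length 1).
Each of the 4 remaining characters creates one node.

4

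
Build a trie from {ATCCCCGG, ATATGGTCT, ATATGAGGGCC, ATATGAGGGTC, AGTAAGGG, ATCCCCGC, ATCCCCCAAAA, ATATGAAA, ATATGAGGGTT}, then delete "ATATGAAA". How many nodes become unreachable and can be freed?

After clearing the end-marker at "ATATGAAA", prune upward until reaching a node still needed by another word.
The suffix "AA" (2 nodes) is used only by "ATATGAAA"; the node for "ATATGA" still has the child "G", so pruning stops there.
Nodes removed: 2

2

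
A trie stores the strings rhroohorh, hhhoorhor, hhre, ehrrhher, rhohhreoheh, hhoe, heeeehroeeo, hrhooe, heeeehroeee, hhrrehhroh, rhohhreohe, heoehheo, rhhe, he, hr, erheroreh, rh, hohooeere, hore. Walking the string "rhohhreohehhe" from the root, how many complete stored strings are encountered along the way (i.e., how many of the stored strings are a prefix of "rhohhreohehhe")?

Check each prefix of "rhohhreohehhe" against the stored set — each match is an end-marker on the path.
Prefixes of the query that are stored words: "rh", "rhohhreohe", "rhohhreoheh"
Count: 3

3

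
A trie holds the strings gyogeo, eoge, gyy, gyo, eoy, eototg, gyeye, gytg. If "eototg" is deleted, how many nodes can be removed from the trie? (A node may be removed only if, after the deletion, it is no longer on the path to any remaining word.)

A node on "eototg"'s path can go only if nothing else ends at it or branches off below it.
The suffix "totg" (4 nodes) is used only by "eototg"; the node for "eo" still has the child "g", so pruning stops there.
Nodes removed: 4

4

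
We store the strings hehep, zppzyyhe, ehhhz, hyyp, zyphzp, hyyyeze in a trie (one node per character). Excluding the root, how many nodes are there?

30

Count nodes per top-level branch (shared prefixes stored once):
  'e'-branch (ehhhz): 5 nodes
  'h'-branch (hehep, hyyp, hyyyeze): 12 nodes
  'z'-branch (zppzyyhe, zyphzp): 13 nodes
Sum: 30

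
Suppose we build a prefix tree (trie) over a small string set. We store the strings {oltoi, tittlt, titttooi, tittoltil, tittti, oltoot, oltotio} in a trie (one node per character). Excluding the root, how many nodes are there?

26

Count nodes per top-level branch (shared prefixes stored once):
  'o'-branch (oltoi, oltoot, oltotio): 10 nodes
  't'-branch (tittlt, tittoltil, tittti, titttooi): 16 nodes
Sum: 26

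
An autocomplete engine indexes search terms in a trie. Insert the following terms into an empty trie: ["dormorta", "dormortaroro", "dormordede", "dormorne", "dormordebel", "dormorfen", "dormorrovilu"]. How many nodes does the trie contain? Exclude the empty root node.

30

Trie structure (* marks end of a word):
(root)
└─ d
   └─ o
      └─ r
         └─ m
            └─ o
               └─ r
                  ├─ d
                  │  └─ e
                  │     ├─ b
                  │     │  └─ e
                  │     │     └─ l *
                  │     └─ d
                  │        └─ e *
                  ├─ f
                  │  └─ e
                  │     └─ n *
                  ├─ n
                  │  └─ e *
                  ├─ r
                  │  └─ o
                  │     └─ v
                  │        └─ i
                  │           └─ l
                  │              └─ u *
                  └─ t
                     └─ a *
                        └─ r
                           └─ o
                              └─ r
                                 └─ o *
Counting every labelled node above: 30.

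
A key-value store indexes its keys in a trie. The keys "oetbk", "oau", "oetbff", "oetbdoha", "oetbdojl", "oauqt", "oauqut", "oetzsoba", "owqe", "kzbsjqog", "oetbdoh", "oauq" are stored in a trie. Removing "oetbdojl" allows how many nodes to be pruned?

A node on "oetbdojl"'s path can go only if nothing else ends at it or branches off below it.
The suffix "jl" (2 nodes) is used only by "oetbdojl"; the node for "oetbdo" still has the child "h", so pruning stops there.
Nodes removed: 2

2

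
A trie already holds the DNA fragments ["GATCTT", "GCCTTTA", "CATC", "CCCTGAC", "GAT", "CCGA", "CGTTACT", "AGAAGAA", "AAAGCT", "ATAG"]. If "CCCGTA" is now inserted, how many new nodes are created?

Walking "CCCGTA" from the root, the first 3 characters ("CCC") follow existing edges; "G" is the first miss.
New nodes needed: |"CCCGTA"| − 3 = 6 − 3 = 3.

3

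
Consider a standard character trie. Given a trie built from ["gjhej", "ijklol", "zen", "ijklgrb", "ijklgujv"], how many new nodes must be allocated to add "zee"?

The longest prefix of "zee" already in the trie is "ze" (length 2).
So 3 − 2 = 1 new nodes.

1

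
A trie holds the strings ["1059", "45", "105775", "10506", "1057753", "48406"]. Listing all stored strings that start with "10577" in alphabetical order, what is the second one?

1057753

DFS of the "10577" subtree visits, in order: "105775", "1057753"
Position 2: 1057753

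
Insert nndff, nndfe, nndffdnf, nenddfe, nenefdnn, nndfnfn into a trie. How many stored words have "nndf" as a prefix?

4

Traverse to the node for "nndf", then collect every word in that subtree.
Words under "nndf": nndfe, nndff, nndffdnf, nndfnfn
Count: 4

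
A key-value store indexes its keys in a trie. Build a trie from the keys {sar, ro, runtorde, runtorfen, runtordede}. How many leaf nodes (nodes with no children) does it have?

Leaves are exactly the stored words that no other stored word extends.
Those words: "ro", "runtordede", "runtorfen", "sar"
Leaf count: 4

4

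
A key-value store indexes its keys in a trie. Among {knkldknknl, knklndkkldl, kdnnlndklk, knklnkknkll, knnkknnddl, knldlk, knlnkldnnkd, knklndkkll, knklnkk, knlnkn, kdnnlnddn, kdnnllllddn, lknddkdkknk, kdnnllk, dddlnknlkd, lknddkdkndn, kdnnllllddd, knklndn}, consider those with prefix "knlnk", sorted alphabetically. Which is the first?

Words with prefix "knlnk", in lexicographic order: "knlnkldnnkd", "knlnkn"
Position 1: knlnkldnnkd

knlnkldnnkd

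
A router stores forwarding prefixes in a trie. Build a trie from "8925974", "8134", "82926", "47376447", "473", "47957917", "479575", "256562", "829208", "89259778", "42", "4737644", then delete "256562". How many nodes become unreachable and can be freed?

A node on "256562"'s path can go only if nothing else ends at it or branches off below it.
No other word shares any prefix with "256562", so all 6 of its nodes go.
Nodes removed: 6

6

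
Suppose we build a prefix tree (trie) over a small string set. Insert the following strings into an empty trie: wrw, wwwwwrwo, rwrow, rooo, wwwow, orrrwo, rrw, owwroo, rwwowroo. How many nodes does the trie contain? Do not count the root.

39

Count nodes per top-level branch (shared prefixes stored once):
  'o'-branch (orrrwo, owwroo): 11 nodes
  'r'-branch (rooo, rrw, rwrow, rwwowroo): 16 nodes
  'w'-branch (wrw, wwwow, wwwwwrwo): 12 nodes
Sum: 39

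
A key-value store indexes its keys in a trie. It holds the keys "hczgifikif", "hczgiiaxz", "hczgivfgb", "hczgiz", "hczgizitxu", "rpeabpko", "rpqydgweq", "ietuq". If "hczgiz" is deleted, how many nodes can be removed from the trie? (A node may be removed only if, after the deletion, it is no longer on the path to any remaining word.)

0

Walk "hczgiz" from the leaf back toward the root, removing each node that no remaining word uses.
Every node on "hczgiz" is still needed (e.g. by "hczgizitxu"), so nothing is freed.
Nodes removed: 0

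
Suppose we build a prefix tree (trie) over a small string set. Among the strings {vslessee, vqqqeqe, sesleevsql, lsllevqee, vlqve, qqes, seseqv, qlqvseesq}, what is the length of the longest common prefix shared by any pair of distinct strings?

Look for the deepest trie node that still has at least two words in its subtree.
e.g. "seseqv" and "sesleevsql" share the prefix "ses" of length 3; no pair shares a longer one.
Longest shared-prefix length: 3

3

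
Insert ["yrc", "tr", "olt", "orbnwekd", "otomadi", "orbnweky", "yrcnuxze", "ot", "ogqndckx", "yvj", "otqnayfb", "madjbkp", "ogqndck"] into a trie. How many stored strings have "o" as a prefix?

8

Filter for entries beginning with "o":
Matches: "ogqndck", "ogqndckx", "olt", "orbnwekd", "orbnweky", "ot", "otomadi", "otqnayfb"
Count: 8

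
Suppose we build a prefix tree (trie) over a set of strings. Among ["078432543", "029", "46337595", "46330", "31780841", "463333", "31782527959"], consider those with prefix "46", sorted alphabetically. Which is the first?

46330

Filter for "46…" and sort: "46330", "463333", "46337595"
The 1st is 46330.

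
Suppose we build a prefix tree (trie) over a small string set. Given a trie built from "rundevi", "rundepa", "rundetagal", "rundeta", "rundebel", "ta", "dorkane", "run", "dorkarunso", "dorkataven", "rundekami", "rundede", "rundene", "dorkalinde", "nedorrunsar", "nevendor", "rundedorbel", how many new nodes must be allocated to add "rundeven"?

Walking "rundeven" from the root, the first 6 characters ("rundev") follow existing edges; "e" is the first miss.
So 8 − 6 = 2 new nodes.

2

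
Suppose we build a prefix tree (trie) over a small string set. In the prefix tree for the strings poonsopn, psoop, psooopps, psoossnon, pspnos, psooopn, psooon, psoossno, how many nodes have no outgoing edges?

7

A leaf is a node with no children — equivalently, the end of a word that is not a proper prefix of any other stored word.
Those words: "poonsopn", "psooon", "psooopn", "psooopps", "psoop", "psoossnon", "pspnos"
Leaf count: 7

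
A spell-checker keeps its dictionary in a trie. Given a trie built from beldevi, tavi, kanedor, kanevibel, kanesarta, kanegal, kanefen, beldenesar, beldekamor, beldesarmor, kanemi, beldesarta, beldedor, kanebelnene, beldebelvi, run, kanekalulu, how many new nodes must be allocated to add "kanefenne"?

The longest prefix of "kanefenne" already in the trie is "kanefen" (length 7).
Each of the 2 remaining characters creates one node.

2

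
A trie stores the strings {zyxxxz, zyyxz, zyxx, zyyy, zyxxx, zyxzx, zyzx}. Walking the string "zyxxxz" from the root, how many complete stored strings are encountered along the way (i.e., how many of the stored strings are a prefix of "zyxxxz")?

Check each prefix of "zyxxxz" against the stored set — each match is an end-marker on the path.
Prefixes of the query that are stored words: "zyxx", "zyxxx", "zyxxxz"
Count: 3

3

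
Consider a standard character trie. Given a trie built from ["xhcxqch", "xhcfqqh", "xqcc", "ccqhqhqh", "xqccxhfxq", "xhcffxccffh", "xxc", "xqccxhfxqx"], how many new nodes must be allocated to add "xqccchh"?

The longest prefix of "xqccchh" already in the trie is "xqcc" (length 4).
New nodes needed: |"xqccchh"| − 4 = 7 − 4 = 3.

3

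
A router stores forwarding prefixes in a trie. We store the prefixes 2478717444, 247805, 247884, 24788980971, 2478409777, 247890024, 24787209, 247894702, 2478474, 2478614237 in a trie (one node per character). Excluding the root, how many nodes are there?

46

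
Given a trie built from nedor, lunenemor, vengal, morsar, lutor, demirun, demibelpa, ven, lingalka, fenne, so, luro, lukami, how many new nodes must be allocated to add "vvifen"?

"v" is already a path in the trie; the remaining "vifen" must be added.
Each of the 5 remaining characters creates one node.

5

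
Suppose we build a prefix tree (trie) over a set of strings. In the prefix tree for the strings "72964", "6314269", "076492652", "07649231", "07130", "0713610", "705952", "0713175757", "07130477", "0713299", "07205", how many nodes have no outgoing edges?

Leaves are exactly the stored words that no other stored word extends.
Those words: "07130477", "0713175757", "0713299", "0713610", "07205", "07649231", "076492652", "6314269", "705952", "72964"
Leaf count: 10

10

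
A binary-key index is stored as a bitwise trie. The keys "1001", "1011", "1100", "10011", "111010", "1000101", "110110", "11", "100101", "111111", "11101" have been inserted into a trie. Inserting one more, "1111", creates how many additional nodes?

"1111" is already a full path in the trie; only an end-marker is added.
No new nodes are needed: 0.

0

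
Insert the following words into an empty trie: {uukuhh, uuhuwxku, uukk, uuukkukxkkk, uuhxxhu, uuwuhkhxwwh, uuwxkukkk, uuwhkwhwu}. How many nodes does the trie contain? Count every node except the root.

For each word, the new-node count is its length minus the longest prefix already in the trie:
  "uukuhh" → 6 new (u, u, k, u, h, h)
  "uuhuwxku" → prefix "uu" already present; 6 new (h, u, w, x, k, u)
  "uukk" → prefix "uuk" already present; 1 new (k)
  "uuukkukxkkk" → prefix "uu" already present; 9 new (u, k, k, u, k, x, k, k, k)
  "uuhxxhu" → prefix "uuh" already present; 4 new (x, x, h, u)
  "uuwuhkhxwwh" → prefix "uu" already present; 9 new (w, u, h, k, h, x, w, w, h)
  "uuwxkukkk" → prefix "uuw" already present; 6 new (x, k, u, k, k, k)
  "uuwhkwhwu" → prefix "uuw" already present; 6 new (h, k, w, h, w, u)
Total nodes = 6 + 6 + 1 + 9 + 4 + 9 + 6 + 6 = 47

47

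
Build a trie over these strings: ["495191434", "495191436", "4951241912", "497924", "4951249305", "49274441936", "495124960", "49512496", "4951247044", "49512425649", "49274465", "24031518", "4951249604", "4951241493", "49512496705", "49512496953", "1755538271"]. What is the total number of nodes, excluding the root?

74

For each word, the new-node count is its length minus the longest prefix already in the trie:
  "495191434" → 9 new (4, 9, 5, 1, 9, 1, 4, 3, 4)
  "495191436" → prefix "49519143" already present; 1 new (6)
  "4951241912" → prefix "4951" already present; 6 new (2, 4, 1, 9, 1, 2)
  "497924" → prefix "49" already present; 4 new (7, 9, 2, 4)
  "4951249305" → prefix "495124" already present; 4 new (9, 3, 0, 5)
  "49274441936" → prefix "49" already present; 9 new (2, 7, 4, 4, 4, 1, 9, 3, 6)
  "495124960" → prefix "4951249" already present; 2 new (6, 0)
  "49512496" → prefix "49512496" already present; 0 new (none)
  "4951247044" → prefix "495124" already present; 4 new (7, 0, 4, 4)
  "49512425649" → prefix "495124" already present; 5 new (2, 5, 6, 4, 9)
  "49274465" → prefix "492744" already present; 2 new (6, 5)
  "24031518" → 8 new (2, 4, 0, 3, 1, 5, 1, 8)
  "4951249604" → prefix "495124960" already present; 1 new (4)
  "4951241493" → prefix "4951241" already present; 3 new (4, 9, 3)
  "49512496705" → prefix "49512496" already present; 3 new (7, 0, 5)
  "49512496953" → prefix "49512496" already present; 3 new (9, 5, 3)
  "1755538271" → 10 new (1, 7, 5, 5, 5, 3, 8, 2, 7, 1)
Total nodes = 9 + 1 + 6 + 4 + 4 + 9 + 2 + 0 + 4 + 5 + 2 + 8 + 1 + 3 + 3 + 3 + 10 = 74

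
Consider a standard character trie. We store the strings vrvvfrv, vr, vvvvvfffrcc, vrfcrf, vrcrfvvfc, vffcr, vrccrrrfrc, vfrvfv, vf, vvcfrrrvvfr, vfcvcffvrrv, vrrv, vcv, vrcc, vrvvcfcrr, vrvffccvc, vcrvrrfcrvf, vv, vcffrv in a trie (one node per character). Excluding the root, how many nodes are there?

For each word, the new-node count is its length minus the longest prefix already in the trie:
  "vrvvfrv" → 7 new (v, r, v, v, f, r, v)
  "vr" → prefix "vr" already present; 0 new (none)
  "vvvvvfffrcc" → prefix "v" already present; 10 new (v, v, v, v, f, f, f, r, c, c)
  "vrfcrf" → prefix "vr" already present; 4 new (f, c, r, f)
  "vrcrfvvfc" → prefix "vr" already present; 7 new (c, r, f, v, v, f, c)
  "vffcr" → prefix "v" already present; 4 new (f, f, c, r)
  "vrccrrrfrc" → prefix "vrc" already present; 7 new (c, r, r, r, f, r, c)
  "vfrvfv" → prefix "vf" already present; 4 new (r, v, f, v)
  "vf" → prefix "vf" already present; 0 new (none)
  "vvcfrrrvvfr" → prefix "vv" already present; 9 new (c, f, r, r, r, v, v, f, r)
  "vfcvcffvrrv" → prefix "vf" already present; 9 new (c, v, c, f, f, v, r, r, v)
  "vrrv" → prefix "vr" already present; 2 new (r, v)
  "vcv" → prefix "v" already present; 2 new (c, v)
  "vrcc" → prefix "vrcc" already present; 0 new (none)
  "vrvvcfcrr" → prefix "vrvv" already present; 5 new (c, f, c, r, r)
  "vrvffccvc" → prefix "vrv" already present; 6 new (f, f, c, c, v, c)
  "vcrvrrfcrvf" → prefix "vc" already present; 9 new (r, v, r, r, f, c, r, v, f)
  "vv" → prefix "vv" already present; 0 new (none)
  "vcffrv" → prefix "vc" already present; 4 new (f, f, r, v)
Total nodes = 7 + 0 + 10 + 4 + 7 + 4 + 7 + 4 + 0 + 9 + 9 + 2 + 2 + 0 + 5 + 6 + 9 + 0 + 4 = 89

89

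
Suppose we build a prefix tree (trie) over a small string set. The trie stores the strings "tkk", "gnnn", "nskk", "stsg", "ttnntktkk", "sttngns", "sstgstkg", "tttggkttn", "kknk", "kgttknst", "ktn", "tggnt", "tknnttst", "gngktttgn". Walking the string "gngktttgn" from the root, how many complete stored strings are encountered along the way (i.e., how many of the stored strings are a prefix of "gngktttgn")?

1

Traverse "gngktttgn" character by character; count nodes along the way that are marked as word ends.
Prefixes of the query that are stored words: "gngktttgn"
Count: 1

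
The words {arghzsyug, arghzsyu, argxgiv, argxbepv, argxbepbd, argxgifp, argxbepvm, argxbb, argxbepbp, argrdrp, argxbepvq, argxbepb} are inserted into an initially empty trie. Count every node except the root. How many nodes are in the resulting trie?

Insert word by word; a character creates a node only if that edge doesn't already exist:
  "arghzsyug" → 9 new (a, r, g, h, z, s, y, u, g)
  "arghzsyu" → prefix "arghzsyu" already present; 0 new (none)
  "argxgiv" → prefix "arg" already present; 4 new (x, g, i, v)
  "argxbepv" → prefix "argx" already present; 4 new (b, e, p, v)
  "argxbepbd" → prefix "argxbep" already present; 2 new (b, d)
  "argxgifp" → prefix "argxgi" already present; 2 new (f, p)
  "argxbepvm" → prefix "argxbepv" already present; 1 new (m)
  "argxbb" → prefix "argxb" already present; 1 new (b)
  "argxbepbp" → prefix "argxbepb" already present; 1 new (p)
  "argrdrp" → prefix "arg" already present; 4 new (r, d, r, p)
  "argxbepvq" → prefix "argxbepv" already present; 1 new (q)
  "argxbepb" → prefix "argxbepb" already present; 0 new (none)
Total nodes = 9 + 0 + 4 + 4 + 2 + 2 + 1 + 1 + 1 + 4 + 1 + 0 = 29

29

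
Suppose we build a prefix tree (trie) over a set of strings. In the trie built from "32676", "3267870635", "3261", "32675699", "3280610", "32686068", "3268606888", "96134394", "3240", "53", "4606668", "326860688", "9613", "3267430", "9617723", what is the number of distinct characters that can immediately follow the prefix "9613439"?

Walk "9613439" from the root, arriving at one node.
Distinct next characters after "9613439": 4.
That node has 1 child edge.

1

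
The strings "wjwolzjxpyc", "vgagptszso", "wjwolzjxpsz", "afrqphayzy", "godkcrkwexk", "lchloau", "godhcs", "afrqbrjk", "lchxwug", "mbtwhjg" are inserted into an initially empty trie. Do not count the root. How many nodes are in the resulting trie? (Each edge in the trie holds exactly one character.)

69

Trace insertions, counting only characters that open a new branch:
  "wjwolzjxpyc" → 11 new (w, j, w, o, l, z, j, x, p, y, c)
  "vgagptszso" → 10 new (v, g, a, g, p, t, s, z, s, o)
  "wjwolzjxpsz" → prefix "wjwolzjxp" already present; 2 new (s, z)
  "afrqphayzy" → 10 new (a, f, r, q, p, h, a, y, z, y)
  "godkcrkwexk" → 11 new (g, o, d, k, c, r, k, w, e, x, k)
  "lchloau" → 7 new (l, c, h, l, o, a, u)
  "godhcs" → prefix "god" already present; 3 new (h, c, s)
  "afrqbrjk" → prefix "afrq" already present; 4 new (b, r, j, k)
  "lchxwug" → prefix "lch" already present; 4 new (x, w, u, g)
  "mbtwhjg" → 7 new (m, b, t, w, h, j, g)
Total nodes = 11 + 10 + 2 + 10 + 11 + 7 + 3 + 4 + 4 + 7 = 69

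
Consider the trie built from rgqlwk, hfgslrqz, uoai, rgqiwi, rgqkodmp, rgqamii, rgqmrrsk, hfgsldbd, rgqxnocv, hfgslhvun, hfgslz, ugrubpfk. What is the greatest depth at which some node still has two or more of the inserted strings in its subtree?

5

Look for the deepest trie node that still has at least two words in its subtree.
e.g. "hfgsldbd" and "hfgslhvun" share the prefix "hfgsl" of length 5; no pair shares a longer one.
Longest shared-prefix length: 5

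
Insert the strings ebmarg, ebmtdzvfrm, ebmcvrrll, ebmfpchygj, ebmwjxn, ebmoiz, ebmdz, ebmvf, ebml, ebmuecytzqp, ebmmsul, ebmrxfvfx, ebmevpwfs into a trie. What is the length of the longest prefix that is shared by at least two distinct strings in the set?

The deepest shared node is where two words last agree before diverging.
"ebmarg" and "ebmcvrrll" agree on "ebm" (3 characters) before diverging; nothing deeper is shared.
Longest shared-prefix length: 3

3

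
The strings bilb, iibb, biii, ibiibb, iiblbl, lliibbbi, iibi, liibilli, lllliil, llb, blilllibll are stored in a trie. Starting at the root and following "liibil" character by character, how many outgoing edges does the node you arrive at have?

Follow the path "liibil" to its node, then look at its outgoing edges.
Characters that immediately follow "liibil" among the stored strings: {l}.
That node has 1 child edge.

1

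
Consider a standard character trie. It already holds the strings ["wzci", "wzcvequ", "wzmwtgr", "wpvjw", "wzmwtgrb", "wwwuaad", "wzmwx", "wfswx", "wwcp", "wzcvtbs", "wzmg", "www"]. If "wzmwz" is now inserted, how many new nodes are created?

"wzmw" is already a path in the trie; the remaining "z" must be added.
So 5 − 4 = 1 new nodes.

1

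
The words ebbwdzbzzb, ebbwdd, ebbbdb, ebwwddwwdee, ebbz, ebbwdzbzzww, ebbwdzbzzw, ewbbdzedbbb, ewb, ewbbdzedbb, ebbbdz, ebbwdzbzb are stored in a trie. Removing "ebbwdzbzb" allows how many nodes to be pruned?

1

Walk "ebbwdzbzb" from the leaf back toward the root, removing each node that no remaining word uses.
The suffix "b" (1 node) is used only by "ebbwdzbzb"; the node for "ebbwdzbz" still has the child "z", so pruning stops there.
Nodes removed: 1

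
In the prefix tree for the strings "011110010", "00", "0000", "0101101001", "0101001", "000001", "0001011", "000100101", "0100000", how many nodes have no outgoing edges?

7

Leaves are exactly the stored words that no other stored word extends.
Those words: "000001", "000100101", "0001011", "0100000", "0101001", "0101101001", "011110010"
Leaf count: 7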